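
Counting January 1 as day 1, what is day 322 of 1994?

1994-11-18

January has 31 days (322 − 31 = 291 remain).
February has 28 days (291 − 28 = 263 remain).
March has 31 days (263 − 31 = 232 remain).
April has 30 days (232 − 30 = 202 remain).
May has 31 days (202 − 31 = 171 remain).
June has 30 days (171 − 30 = 141 remain).
July has 31 days (141 − 31 = 110 remain).
August has 31 days (110 − 31 = 79 remain).
September has 30 days (79 − 30 = 49 remain).
October has 31 days (49 − 31 = 18 remain).
18 into November → November 18.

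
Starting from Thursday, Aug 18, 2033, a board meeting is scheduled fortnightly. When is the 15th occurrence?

Mar 2, 2034

The 15th occurrence is 14 intervals after the first: 14 × 14 = 196 days after Aug 18, 2033.
Aug has 31 days — 13 days to the end of Aug leaves 183.
Sep has 30 days (153 left).
Oct has 31 days (122 left).
Nov has 30 days (92 left).
Dec has 31 days (61 left).
Jan has 31 days (30 left).
Feb has 28 days (2 left).
2 days into Mar → Mar 2, 2034.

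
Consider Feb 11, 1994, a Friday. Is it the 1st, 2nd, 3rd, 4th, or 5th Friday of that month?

2nd

Day 11 falls in week ⌈11/7⌉ of the month.
Days 1–7 hold the 1st Friday, 8–14 the 2nd, 15–21 the 3rd, 22–28 the 4th, 29–31 the 5th.
11 is in the range for the 2nd.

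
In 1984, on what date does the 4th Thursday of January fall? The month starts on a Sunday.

January 26, 1984

January 1984 begins on a Sunday, so the first Thursday is January 5 (4 days later).
The 4th Thursday is 3 weeks later: 5 + 21 = 26.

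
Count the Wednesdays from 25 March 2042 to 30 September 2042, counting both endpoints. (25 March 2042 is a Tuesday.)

27

25 March 2042 is a Tuesday; the first Wednesday on or after it is 26 March 2042 (1 day later).
From 26 March 2042 to 30 September 2042: 5 + 30 + 31 + 30 + 31 + 31 + 30 = 188 days (rest of March, April, May, June, July, August, September).
188 ÷ 7 = 26 full weeks with remainder 6, so 26 more Wednesdays after the first → 27.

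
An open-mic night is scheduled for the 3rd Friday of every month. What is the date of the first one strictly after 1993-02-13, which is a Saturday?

1993-02-19

February 1993 starts on a Monday; its first Friday is the 5th, so the 3rd Friday is the 19th — 1993-02-19.
1993-02-19 is after 1993-02-13, so that is the next one.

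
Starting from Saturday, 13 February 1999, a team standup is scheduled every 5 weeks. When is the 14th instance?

The 14th occurrence is 13 intervals after the first: 13 × 35 = 455 days after 13 February 1999.
February has 28 days — 15 days to the end of February leaves 440.
From end of February to end of 1999 is 306 days (134 left).
January has 31 days (103 left).
February has 29 days (74 left).
March has 31 days (43 left).
April has 30 days (13 left).
13 days into May → 13 May 2000.

13 May 2000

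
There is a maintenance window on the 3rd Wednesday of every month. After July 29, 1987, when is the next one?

August 19, 1987

July 1987 starts on a Wednesday; its first Wednesday is the 1st, so the 3rd Wednesday is the 15th — July 15, 1987.
That is not after July 29, 1987, so look at August 1987.
August 1987 starts on a Saturday; its first Wednesday is the 5th, so the 3rd Wednesday is the 19th — August 19, 1987.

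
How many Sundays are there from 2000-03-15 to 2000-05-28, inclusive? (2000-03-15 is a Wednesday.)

11

2000-03-15 is a Wednesday; the first Sunday on or after it is 2000-03-19 (4 days later).
From 2000-03-19 to 2000-05-28: 12 + 30 + 28 = 70 days (rest of March, April, May).
70 ÷ 7 = 10 full weeks with remainder 0, so 10 more Sundays after the first → 11.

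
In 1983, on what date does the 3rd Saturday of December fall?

1983-12-17

December 1983 begins on a Thursday, so the first Saturday is December 3 (2 days later).
The 3rd Saturday is 2 weeks later: 3 + 14 = 17.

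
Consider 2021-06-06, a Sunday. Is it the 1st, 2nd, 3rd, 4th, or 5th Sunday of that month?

Day 6 falls in week ⌈6/7⌉ of the month.
Days 1–7 hold the 1st Sunday, 8–14 the 2nd, 15–21 the 3rd, 22–28 the 4th, 29–31 the 5th.
6 is in the range for the 1st.

1st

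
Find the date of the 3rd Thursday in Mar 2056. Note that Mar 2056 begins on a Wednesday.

Mar 2056 begins on a Wednesday, so the first Thursday is Mar 2 (1 day later).
The 3rd Thursday is 2 weeks later: 2 + 14 = 16.

Mar 16, 2056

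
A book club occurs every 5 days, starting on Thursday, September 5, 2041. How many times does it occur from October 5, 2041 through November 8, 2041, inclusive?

7

Occurrences land 5·i days after September 5, 2041 for i = 0, 1, 2, …
October 5, 2041 is 30 days after the start; 30 ÷ 5 = 6 remainder 0. First occurrence in the window: #7 on October 5, 2041 (6×5 = 30 days in).
November 8, 2041 is 64 days after the start; 64 ÷ 5 = 12 remainder 4. Last occurrence in the window: #13 on November 4, 2041.
Occurrences #7 through #13: 7 in total.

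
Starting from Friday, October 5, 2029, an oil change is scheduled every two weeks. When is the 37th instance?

February 21, 2031

The 37th occurrence is 36 intervals after the first: 36 × 14 = 504 days after October 5, 2029.
October has 31 days — 26 days to the end of October leaves 478.
From end of October to end of 2029 is 61 days (417 left).
2030 has 365 days (52 left).
January has 31 days (21 left).
21 days into February → February 21, 2031.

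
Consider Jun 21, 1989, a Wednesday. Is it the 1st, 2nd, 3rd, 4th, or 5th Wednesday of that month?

Day 21 falls in week ⌈21/7⌉ of the month.
Days 1–7 hold the 1st Wednesday, 8–14 the 2nd, 15–21 the 3rd, 22–28 the 4th, 29–31 the 5th.
21 is in the range for the 3rd.

3rd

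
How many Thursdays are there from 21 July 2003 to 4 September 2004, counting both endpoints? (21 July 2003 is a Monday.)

21 July 2003 is a Monday; the first Thursday on or after it is 24 July 2003 (3 days later).
From 24 July 2003 to 4 September 2004: 160 + 248 = 408 days (rest of 2003, to 4 September 2004 in 2004).
408 ÷ 7 = 58 full weeks with remainder 2, so 58 more Thursdays after the first → 59.

59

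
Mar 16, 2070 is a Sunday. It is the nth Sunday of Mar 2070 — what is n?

Day 16 falls in week ⌈16/7⌉ of the month.
Days 1–7 hold the 1st Sunday, 8–14 the 2nd, 15–21 the 3rd, 22–28 the 4th, 29–31 the 5th.
16 is in the range for the 3rd.

3rd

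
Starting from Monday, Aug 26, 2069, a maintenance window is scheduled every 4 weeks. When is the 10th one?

The 10th occurrence is 9 intervals after the first: 9 × 28 = 252 days after Aug 26, 2069.
Aug has 31 days — 5 days to the end of Aug leaves 247.
Sep has 30 days (217 left).
Oct has 31 days (186 left).
Nov has 30 days (156 left).
Dec has 31 days (125 left).
Jan has 31 days (94 left).
Feb has 28 days (66 left).
Mar has 31 days (35 left).
Apr has 30 days (5 left).
5 days into May → May 5, 2070.

May 5, 2070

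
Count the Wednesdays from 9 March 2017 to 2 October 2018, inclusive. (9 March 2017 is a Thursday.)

81

9 March 2017 is a Thursday; the first Wednesday on or after it is 15 March 2017 (6 days later).
From 15 March 2017 to 2 October 2018: 291 + 275 = 566 days (rest of 2017, to 2 October 2018 in 2018).
566 ÷ 7 = 80 full weeks with remainder 6, so 80 more Wednesdays after the first → 81.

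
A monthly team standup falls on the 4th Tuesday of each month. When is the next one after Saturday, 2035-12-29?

2036-01-22

December 2035 starts on a Saturday; its first Tuesday is the 4th, so the 4th Tuesday is the 25th — 2035-12-25.
That is not after 2035-12-29, so look at January 2036.
January 2036 starts on a Tuesday; its first Tuesday is the 1st, so the 4th Tuesday is the 22nd — 2036-01-22.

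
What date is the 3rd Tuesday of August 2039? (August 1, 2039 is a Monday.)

August 16, 2039

August 2039 begins on a Monday, so the first Tuesday is August 2 (1 day later).
The 3rd Tuesday is 2 weeks later: 2 + 14 = 16.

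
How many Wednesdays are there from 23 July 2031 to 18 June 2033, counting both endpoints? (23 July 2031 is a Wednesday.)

100

23 July 2031 is a Wednesday; the first Wednesday on or after it is 23 July 2031.
From 23 July 2031 to 18 June 2033: 161 + 366 + 169 = 696 days (rest of 2031, 2032, to 18 June 2033 in 2033).
696 ÷ 7 = 99 full weeks with remainder 3, so 99 more Wednesdays after the first → 100.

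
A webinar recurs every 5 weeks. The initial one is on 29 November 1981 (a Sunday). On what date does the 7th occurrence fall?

27 June 1982

The 7th occurrence is 6 intervals after the first: 6 × 35 = 210 days after 29 November 1981.
November has 30 days — 1 day to the end of November leaves 209.
December has 31 days (178 left).
January has 31 days (147 left).
February has 28 days (119 left).
March has 31 days (88 left).
April has 30 days (58 left).
May has 31 days (27 left).
27 days into June → 27 June 1982.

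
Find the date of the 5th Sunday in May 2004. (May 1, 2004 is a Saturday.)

30 May 2004

May 2004 begins on a Saturday, so the first Sunday is May 2 (1 day later).
The 5th Sunday is 4 weeks later: 2 + 28 = 30.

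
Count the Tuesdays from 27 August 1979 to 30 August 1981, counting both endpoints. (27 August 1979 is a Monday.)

105

27 August 1979 is a Monday; the first Tuesday on or after it is 28 August 1979 (1 day later).
From 28 August 1979 to 30 August 1981: 125 + 366 + 242 = 733 days (rest of 1979, 1980, to 30 August 1981 in 1981).
733 ÷ 7 = 104 full weeks with remainder 5, so 104 more Tuesdays after the first → 105.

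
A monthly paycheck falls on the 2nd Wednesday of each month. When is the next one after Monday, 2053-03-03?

March 2053 starts on a Saturday; its first Wednesday is the 5th, so the 2nd Wednesday is the 12th — 2053-03-12.
2053-03-12 is after 2053-03-03, so that is the next one.

2053-03-12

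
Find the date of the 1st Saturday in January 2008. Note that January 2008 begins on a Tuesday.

January 2008 begins on a Tuesday, so the first Saturday is January 5 (4 days later).

January 5, 2008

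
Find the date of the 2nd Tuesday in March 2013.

2013-03-12

The first Tuesday of March 2013 is March 5.
The 2nd Tuesday is 1 weeks later: 5 + 7 = 12.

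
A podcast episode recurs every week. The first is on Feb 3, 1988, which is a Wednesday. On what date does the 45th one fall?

The 45th occurrence is 44 intervals after the first: 44 × 7 = 308 days after Feb 3, 1988.
Feb has 29 days — 26 days to the end of Feb leaves 282.
Mar has 31 days (251 left).
Apr has 30 days (221 left).
May has 31 days (190 left).
Jun has 30 days (160 left).
Jul has 31 days (129 left).
Aug has 31 days (98 left).
Sep has 30 days (68 left).
Oct has 31 days (37 left).
Nov has 30 days (7 left).
7 days into Dec → Dec 7, 1988.

Dec 7, 1988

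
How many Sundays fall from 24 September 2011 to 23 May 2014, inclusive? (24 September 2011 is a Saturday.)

139

24 September 2011 is a Saturday; the first Sunday on or after it is 25 September 2011 (1 day later).
From 25 September 2011 to 23 May 2014: 97 + 366 + 365 + 143 = 971 days (rest of 2011, 2012, 2013, to 23 May 2014 in 2014).
971 ÷ 7 = 138 full weeks with remainder 5, so 138 more Sundays after the first → 139.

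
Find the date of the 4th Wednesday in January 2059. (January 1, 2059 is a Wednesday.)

2059-01-22

January 2059 begins on a Wednesday, so the first Wednesday is January 1.
The 4th Wednesday is 3 weeks later: 1 + 21 = 22.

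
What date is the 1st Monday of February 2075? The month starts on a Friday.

February 2075 begins on a Friday, so the first Monday is February 4 (3 days later).

4 February 2075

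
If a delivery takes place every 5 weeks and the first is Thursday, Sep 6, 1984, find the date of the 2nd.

The 2nd occurrence is 1 interval after the first: 1 × 35 = 35 days after Sep 6, 1984.
Sep has 30 days — 24 days to the end of Sep leaves 11.
11 days into Oct → Oct 11, 1984.

Oct 11, 1984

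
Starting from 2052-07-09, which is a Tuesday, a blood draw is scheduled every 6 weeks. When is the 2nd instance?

2052-08-20

The 2nd occurrence is 1 interval after the first: 1 × 42 = 42 days after 2052-07-09.
July has 31 days — 22 days to the end of July leaves 20.
20 days into August → 2052-08-20.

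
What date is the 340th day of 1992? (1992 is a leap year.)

Dec 5, 1992

Jan has 31 days (340 − 31 = 309 remain).
Feb has 29 days (309 − 29 = 280 remain).
Mar has 31 days (280 − 31 = 249 remain).
Apr has 30 days (249 − 30 = 219 remain).
May has 31 days (219 − 31 = 188 remain).
Jun has 30 days (188 − 30 = 158 remain).
Jul has 31 days (158 − 31 = 127 remain).
Aug has 31 days (127 − 31 = 96 remain).
Sep has 30 days (96 − 30 = 66 remain).
Oct has 31 days (66 − 31 = 35 remain).
Nov has 30 days (35 − 30 = 5 remain).
5 into Dec → Dec 5.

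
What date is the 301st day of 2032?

January has 31 days (301 − 31 = 270 remain).
February has 29 days (270 − 29 = 241 remain).
March has 31 days (241 − 31 = 210 remain).
April has 30 days (210 − 30 = 180 remain).
May has 31 days (180 − 31 = 149 remain).
June has 30 days (149 − 30 = 119 remain).
July has 31 days (119 − 31 = 88 remain).
August has 31 days (88 − 31 = 57 remain).
September has 30 days (57 − 30 = 27 remain).
27 into October → October 27.

2032-10-27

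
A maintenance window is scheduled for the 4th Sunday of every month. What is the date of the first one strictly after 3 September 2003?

28 September 2003

September 2003 starts on a Monday; its first Sunday is the 7th, so the 4th Sunday is the 28th — 28 September 2003.
28 September 2003 is after 3 September 2003, so that is the next one.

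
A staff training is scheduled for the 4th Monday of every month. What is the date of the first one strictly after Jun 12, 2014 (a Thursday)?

Jun 2014 starts on a Sunday; its first Monday is the 2nd, so the 4th Monday is the 23rd — Jun 23, 2014.
Jun 23, 2014 is after Jun 12, 2014, so that is the next one.

Jun 23, 2014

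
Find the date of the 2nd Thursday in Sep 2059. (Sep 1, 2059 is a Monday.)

Sep 11, 2059

Sep 2059 begins on a Monday, so the first Thursday is Sep 4 (3 days later).
The 2nd Thursday is 1 weeks later: 4 + 7 = 11.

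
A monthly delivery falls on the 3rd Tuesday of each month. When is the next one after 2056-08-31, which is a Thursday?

August 2056 starts on a Tuesday; its first Tuesday is the 1st, so the 3rd Tuesday is the 15th — 2056-08-15.
That is not after 2056-08-31, so look at September 2056.
September 2056 starts on a Friday; its first Tuesday is the 5th, so the 3rd Tuesday is the 19th — 2056-09-19.

2056-09-19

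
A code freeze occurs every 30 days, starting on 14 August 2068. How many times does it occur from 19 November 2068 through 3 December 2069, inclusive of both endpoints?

Occurrences land 30·i days after 14 August 2068 for i = 0, 1, 2, …
19 November 2068 is 97 days after the start; 97 ÷ 30 = 3 remainder 7; since the remainder is 7, round up to i = 4. First occurrence in the window: #5 on 12 December 2068 (4×30 = 120 days in).
3 December 2069 is 476 days after the start; 476 ÷ 30 = 15 remainder 26. Last occurrence in the window: #16 on 7 November 2069.
Occurrences #5 through #16: 12 in total.

12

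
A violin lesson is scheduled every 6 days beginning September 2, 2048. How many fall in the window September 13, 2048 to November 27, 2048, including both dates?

13

Occurrences land 6·i days after September 2, 2048 for i = 0, 1, 2, …
September 13, 2048 is 11 days after the start; 11 ÷ 6 = 1 remainder 5; since the remainder is 5, round up to i = 2. First occurrence in the window: #3 on September 14, 2048 (2×6 = 12 days in).
November 27, 2048 is 86 days after the start; 86 ÷ 6 = 14 remainder 2. Last occurrence in the window: #15 on November 25, 2048.
Occurrences #3 through #15: 13 in total.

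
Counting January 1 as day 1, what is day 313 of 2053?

January has 31 days (313 − 31 = 282 remain).
February has 28 days (282 − 28 = 254 remain).
March has 31 days (254 − 31 = 223 remain).
April has 30 days (223 − 30 = 193 remain).
May has 31 days (193 − 31 = 162 remain).
June has 30 days (162 − 30 = 132 remain).
July has 31 days (132 − 31 = 101 remain).
August has 31 days (101 − 31 = 70 remain).
September has 30 days (70 − 30 = 40 remain).
October has 31 days (40 − 31 = 9 remain).
9 into November → November 9.

9 November 2053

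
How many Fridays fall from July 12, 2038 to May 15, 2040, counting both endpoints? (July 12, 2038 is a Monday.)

96

July 12, 2038 is a Monday; the first Friday on or after it is July 16, 2038 (4 days later).
From July 16, 2038 to May 15, 2040: 168 + 365 + 136 = 669 days (rest of 2038, 2039, to May 15, 2040 in 2040).
669 ÷ 7 = 95 full weeks with remainder 4, so 95 more Fridays after the first → 96.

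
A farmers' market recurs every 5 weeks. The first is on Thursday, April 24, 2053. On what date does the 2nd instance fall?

May 29, 2053

The 2nd occurrence is 1 interval after the first: 1 × 35 = 35 days after April 24, 2053.
April has 30 days — 6 days to the end of April leaves 29.
29 days into May → May 29, 2053.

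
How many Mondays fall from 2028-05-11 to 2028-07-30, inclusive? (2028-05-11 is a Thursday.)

11

2028-05-11 is a Thursday; the first Monday on or after it is 2028-05-15 (4 days later).
From 2028-05-15 to 2028-07-30: 16 + 30 + 30 = 76 days (rest of May, June, July).
76 ÷ 7 = 10 full weeks with remainder 6, so 10 more Mondays after the first → 11.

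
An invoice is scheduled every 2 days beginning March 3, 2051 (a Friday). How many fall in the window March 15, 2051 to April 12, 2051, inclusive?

Occurrences land 2·i days after March 3, 2051 for i = 0, 1, 2, …
March 15, 2051 is 12 days after the start; 12 ÷ 2 = 6 remainder 0. First occurrence in the window: #7 on March 15, 2051 (6×2 = 12 days in).
April 12, 2051 is 40 days after the start; 40 ÷ 2 = 20 remainder 0. Last occurrence in the window: #21 on April 12, 2051.
Occurrences #7 through #21: 15 in total.

15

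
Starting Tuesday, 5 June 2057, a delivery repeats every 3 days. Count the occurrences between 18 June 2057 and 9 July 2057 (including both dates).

7

Occurrences land 3·i days after 5 June 2057 for i = 0, 1, 2, …
18 June 2057 is 13 days after the start; 13 ÷ 3 = 4 remainder 1; since the remainder is 1, round up to i = 5. First occurrence in the window: #6 on 20 June 2057 (5×3 = 15 days in).
9 July 2057 is 34 days after the start; 34 ÷ 3 = 11 remainder 1. Last occurrence in the window: #12 on 8 July 2057.
Occurrences #6 through #12: 7 in total.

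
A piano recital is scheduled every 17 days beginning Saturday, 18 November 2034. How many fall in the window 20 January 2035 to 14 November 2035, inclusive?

18

Occurrences land 17·i days after 18 November 2034 for i = 0, 1, 2, …
20 January 2035 is 63 days after the start; 63 ÷ 17 = 3 remainder 12; since the remainder is 12, round up to i = 4. First occurrence in the window: #5 on 25 January 2035 (4×17 = 68 days in).
14 November 2035 is 361 days after the start; 361 ÷ 17 = 21 remainder 4. Last occurrence in the window: #22 on 10 November 2035.
Occurrences #5 through #22: 18 in total.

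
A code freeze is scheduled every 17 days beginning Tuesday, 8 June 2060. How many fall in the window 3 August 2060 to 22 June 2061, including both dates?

19

Occurrences land 17·i days after 8 June 2060 for i = 0, 1, 2, …
3 August 2060 is 56 days after the start; 56 ÷ 17 = 3 remainder 5; since the remainder is 5, round up to i = 4. First occurrence in the window: #5 on 15 August 2060 (4×17 = 68 days in).
22 June 2061 is 379 days after the start; 379 ÷ 17 = 22 remainder 5. Last occurrence in the window: #23 on 17 June 2061.
Occurrences #5 through #23: 19 in total.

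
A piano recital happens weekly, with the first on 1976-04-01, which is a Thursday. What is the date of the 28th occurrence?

1976-10-07

The 28th occurrence is 27 intervals after the first: 27 × 7 = 189 days after 1976-04-01.
April has 30 days — 29 days to the end of April leaves 160.
May has 31 days (129 left).
June has 30 days (99 left).
July has 31 days (68 left).
August has 31 days (37 left).
September has 30 days (7 left).
7 days into October → 1976-10-07.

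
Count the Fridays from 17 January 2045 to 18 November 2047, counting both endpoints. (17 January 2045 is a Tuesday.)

148

17 January 2045 is a Tuesday; the first Friday on or after it is 20 January 2045 (3 days later).
From 20 January 2045 to 18 November 2047: 345 + 365 + 322 = 1032 days (rest of 2045, 2046, to 18 November 2047 in 2047).
1032 ÷ 7 = 147 full weeks with remainder 3, so 147 more Fridays after the first → 148.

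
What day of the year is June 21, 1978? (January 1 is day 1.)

Days in months before June: 31 + 28 + 31 + 30 + 31 = 151.
Plus 21 days into June → day 172.

172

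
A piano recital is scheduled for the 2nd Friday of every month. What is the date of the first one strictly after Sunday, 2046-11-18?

2046-12-14

November 2046 starts on a Thursday; its first Friday is the 2nd, so the 2nd Friday is the 9th — 2046-11-09.
That is not after 2046-11-18, so look at December 2046.
December 2046 starts on a Saturday; its first Friday is the 7th, so the 2nd Friday is the 14th — 2046-12-14.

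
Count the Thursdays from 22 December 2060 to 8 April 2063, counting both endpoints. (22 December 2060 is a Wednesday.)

120

22 December 2060 is a Wednesday; the first Thursday on or after it is 23 December 2060 (1 day later).
From 23 December 2060 to 8 April 2063: 8 + 365 + 365 + 98 = 836 days (rest of 2060, 2061, 2062, to 8 April 2063 in 2063).
836 ÷ 7 = 119 full weeks with remainder 3, so 119 more Thursdays after the first → 120.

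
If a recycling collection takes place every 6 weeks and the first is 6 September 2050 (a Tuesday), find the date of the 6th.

4 April 2051

The 6th occurrence is 5 intervals after the first: 5 × 42 = 210 days after 6 September 2050.
September has 30 days — 24 days to the end of September leaves 186.
October has 31 days (155 left).
November has 30 days (125 left).
December has 31 days (94 left).
January has 31 days (63 left).
February has 28 days (35 left).
March has 31 days (4 left).
4 days into April → 4 April 2051.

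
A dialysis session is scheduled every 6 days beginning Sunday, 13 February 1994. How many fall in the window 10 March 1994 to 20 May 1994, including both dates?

Occurrences land 6·i days after 13 February 1994 for i = 0, 1, 2, …
10 March 1994 is 25 days after the start; 25 ÷ 6 = 4 remainder 1; since the remainder is 1, round up to i = 5. First occurrence in the window: #6 on 15 March 1994 (5×6 = 30 days in).
20 May 1994 is 96 days after the start; 96 ÷ 6 = 16 remainder 0. Last occurrence in the window: #17 on 20 May 1994.
Occurrences #6 through #17: 12 in total.

12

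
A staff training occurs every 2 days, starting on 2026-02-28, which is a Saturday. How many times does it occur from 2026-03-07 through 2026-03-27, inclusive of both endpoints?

Occurrences land 2·i days after 2026-02-28 for i = 0, 1, 2, …
2026-03-07 is 7 days after the start; 7 ÷ 2 = 3 remainder 1; since the remainder is 1, round up to i = 4. First occurrence in the window: #5 on 2026-03-08 (4×2 = 8 days in).
2026-03-27 is 27 days after the start; 27 ÷ 2 = 13 remainder 1. Last occurrence in the window: #14 on 2026-03-26.
Occurrences #5 through #14: 10 in total.

10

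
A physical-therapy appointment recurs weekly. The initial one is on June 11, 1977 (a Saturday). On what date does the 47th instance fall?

April 29, 1978

The 47th occurrence is 46 intervals after the first: 46 × 7 = 322 days after June 11, 1977.
June has 30 days — 19 days to the end of June leaves 303.
July has 31 days (272 left).
August has 31 days (241 left).
September has 30 days (211 left).
October has 31 days (180 left).
November has 30 days (150 left).
December has 31 days (119 left).
January has 31 days (88 left).
February has 28 days (60 left).
March has 31 days (29 left).
29 days into April → April 29, 1978.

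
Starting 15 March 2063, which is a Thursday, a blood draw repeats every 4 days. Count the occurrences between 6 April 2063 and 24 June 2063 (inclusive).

Occurrences land 4·i days after 15 March 2063 for i = 0, 1, 2, …
6 April 2063 is 22 days after the start; 22 ÷ 4 = 5 remainder 2; since the remainder is 2, round up to i = 6. First occurrence in the window: #7 on 8 April 2063 (6×4 = 24 days in).
24 June 2063 is 101 days after the start; 101 ÷ 4 = 25 remainder 1. Last occurrence in the window: #26 on 23 June 2063.
Occurrences #7 through #26: 20 in total.

20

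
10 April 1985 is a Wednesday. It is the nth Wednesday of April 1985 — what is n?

Day 10 falls in week ⌈10/7⌉ of the month.
Days 1–7 hold the 1st Wednesday, 8–14 the 2nd, 15–21 the 3rd, 22–28 the 4th, 29–31 the 5th.
10 is in the range for the 2nd.

2nd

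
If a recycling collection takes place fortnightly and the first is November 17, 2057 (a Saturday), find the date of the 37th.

April 5, 2059

The 37th occurrence is 36 intervals after the first: 36 × 14 = 504 days after November 17, 2057.
November has 30 days — 13 days to the end of November leaves 491.
From end of November to end of 2057 is 31 days (460 left).
2058 has 365 days (95 left).
January has 31 days (64 left).
February has 28 days (36 left).
March has 31 days (5 left).
5 days into April → April 5, 2059.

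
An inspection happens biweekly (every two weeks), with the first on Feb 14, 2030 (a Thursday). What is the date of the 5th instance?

Apr 11, 2030

The 5th occurrence is 4 intervals after the first: 4 × 14 = 56 days after Feb 14, 2030.
Feb has 28 days — 14 days to the end of Feb leaves 42.
Mar has 31 days (11 left).
11 days into Apr → Apr 11, 2030.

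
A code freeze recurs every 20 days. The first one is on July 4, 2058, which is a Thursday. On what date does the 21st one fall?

The 21st occurrence is 20 intervals after the first: 20 × 20 = 400 days after July 4, 2058.
July has 31 days — 27 days to the end of July leaves 373.
August has 31 days (342 left).
September has 30 days (312 left).
October has 31 days (281 left).
November has 30 days (251 left).
December has 31 days (220 left).
January has 31 days (189 left).
February has 28 days (161 left).
March has 31 days (130 left).
April has 30 days (100 left).
May has 31 days (69 left).
June has 30 days (39 left).
July has 31 days (8 left).
8 days into August → August 8, 2059.

August 8, 2059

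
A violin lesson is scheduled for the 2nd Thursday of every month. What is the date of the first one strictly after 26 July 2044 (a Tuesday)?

July 2044 starts on a Friday; its first Thursday is the 7th, so the 2nd Thursday is the 14th — 14 July 2044.
That is not after 26 July 2044, so look at August 2044.
August 2044 starts on a Monday; its first Thursday is the 4th, so the 2nd Thursday is the 11th — 11 August 2044.

11 August 2044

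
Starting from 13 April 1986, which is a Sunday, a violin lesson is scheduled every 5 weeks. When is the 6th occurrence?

5 October 1986

The 6th occurrence is 5 intervals after the first: 5 × 35 = 175 days after 13 April 1986.
April has 30 days — 17 days to the end of April leaves 158.
May has 31 days (127 left).
June has 30 days (97 left).
July has 31 days (66 left).
August has 31 days (35 left).
September has 30 days (5 left).
5 days into October → 5 October 1986.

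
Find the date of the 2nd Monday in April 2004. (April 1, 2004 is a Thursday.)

April 2004 begins on a Thursday, so the first Monday is April 5 (4 days later).
The 2nd Monday is 1 weeks later: 5 + 7 = 12.

2004-04-12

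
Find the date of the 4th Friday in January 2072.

January 2072 begins on a Friday, so the first Friday is January 1.
The 4th Friday is 3 weeks later: 1 + 21 = 22.

2072-01-22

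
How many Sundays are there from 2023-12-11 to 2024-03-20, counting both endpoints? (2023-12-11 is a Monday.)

14

2023-12-11 is a Monday; the first Sunday on or after it is 2023-12-17 (6 days later).
From 2023-12-17 to 2024-03-20: 14 + 31 + 29 + 20 = 94 days (rest of December, January, February, March).
94 ÷ 7 = 13 full weeks with remainder 3, so 13 more Sundays after the first → 14.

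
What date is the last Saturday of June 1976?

June 1976 begins on a Tuesday, so the first Saturday is June 5 (4 days later).
June 1976 has 30 days. Adding weeks: 5, 12, 19, 26 — the last one ≤ 30 is the 26th.

June 26, 1976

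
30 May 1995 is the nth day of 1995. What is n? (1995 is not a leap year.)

Days in months before May: 31 + 28 + 31 + 30 = 120.
Plus 30 days into May → day 150.

150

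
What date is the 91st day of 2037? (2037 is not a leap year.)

Apr 1, 2037

Jan has 31 days (91 − 31 = 60 remain).
Feb has 28 days (60 − 28 = 32 remain).
Mar has 31 days (32 − 31 = 1 remain).
1 into Apr → Apr 1.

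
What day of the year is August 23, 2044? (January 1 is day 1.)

236

Days in months before August: 31 + 29 + 31 + 30 + 31 + 30 + 31 = 213.
Plus 23 days into August → day 236.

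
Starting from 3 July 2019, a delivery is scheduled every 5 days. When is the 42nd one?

24 January 2020

The 42nd occurrence is 41 intervals after the first: 41 × 5 = 205 days after 3 July 2019.
July has 31 days — 28 days to the end of July leaves 177.
August has 31 days (146 left).
September has 30 days (116 left).
October has 31 days (85 left).
November has 30 days (55 left).
December has 31 days (24 left).
24 days into January → 24 January 2020.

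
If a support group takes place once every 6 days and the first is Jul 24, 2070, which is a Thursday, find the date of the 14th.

Oct 10, 2070

The 14th occurrence is 13 intervals after the first: 13 × 6 = 78 days after Jul 24, 2070.
Jul has 31 days — 7 days to the end of Jul leaves 71.
Aug has 31 days (40 left).
Sep has 30 days (10 left).
10 days into Oct → Oct 10, 2070.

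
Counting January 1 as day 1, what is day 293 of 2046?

2046-10-20

January has 31 days (293 − 31 = 262 remain).
February has 28 days (262 − 28 = 234 remain).
March has 31 days (234 − 31 = 203 remain).
April has 30 days (203 − 30 = 173 remain).
May has 31 days (173 − 31 = 142 remain).
June has 30 days (142 − 30 = 112 remain).
July has 31 days (112 − 31 = 81 remain).
August has 31 days (81 − 31 = 50 remain).
September has 30 days (50 − 30 = 20 remain).
20 into October → October 20.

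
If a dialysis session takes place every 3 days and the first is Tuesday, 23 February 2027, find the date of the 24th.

3 May 2027

The 24th occurrence is 23 intervals after the first: 23 × 3 = 69 days after 23 February 2027.
February has 28 days — 5 days to the end of February leaves 64.
March has 31 days (33 left).
April has 30 days (3 left).
3 days into May → 3 May 2027.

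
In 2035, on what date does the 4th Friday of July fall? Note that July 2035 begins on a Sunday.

July 27, 2035

July 2035 begins on a Sunday, so the first Friday is July 6 (5 days later).
The 4th Friday is 3 weeks later: 6 + 21 = 27.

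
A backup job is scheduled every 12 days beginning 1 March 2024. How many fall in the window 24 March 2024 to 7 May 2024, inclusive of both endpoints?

4

Occurrences land 12·i days after 1 March 2024 for i = 0, 1, 2, …
24 March 2024 is 23 days after the start; 23 ÷ 12 = 1 remainder 11; since the remainder is 11, round up to i = 2. First occurrence in the window: #3 on 25 March 2024 (2×12 = 24 days in).
7 May 2024 is 67 days after the start; 67 ÷ 12 = 5 remainder 7. Last occurrence in the window: #6 on 30 April 2024.
Occurrences #3 through #6: 4 in total.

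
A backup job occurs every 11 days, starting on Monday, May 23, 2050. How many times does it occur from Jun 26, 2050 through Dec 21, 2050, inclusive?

16

Occurrences land 11·i days after May 23, 2050 for i = 0, 1, 2, …
Jun 26, 2050 is 34 days after the start; 34 ÷ 11 = 3 remainder 1; since the remainder is 1, round up to i = 4. First occurrence in the window: #5 on Jul 6, 2050 (4×11 = 44 days in).
Dec 21, 2050 is 212 days after the start; 212 ÷ 11 = 19 remainder 3. Last occurrence in the window: #20 on Dec 18, 2050.
Occurrences #5 through #20: 16 in total.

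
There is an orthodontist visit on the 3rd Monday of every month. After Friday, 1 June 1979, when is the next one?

18 June 1979

June 1979 starts on a Friday; its first Monday is the 4th, so the 3rd Monday is the 18th — 18 June 1979.
18 June 1979 is after 1 June 1979, so that is the next one.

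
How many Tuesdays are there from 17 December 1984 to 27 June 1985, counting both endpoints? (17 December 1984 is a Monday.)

28

17 December 1984 is a Monday; the first Tuesday on or after it is 18 December 1984 (1 day later).
From 18 December 1984 to 27 June 1985: 13 + 31 + 28 + 31 + 30 + 31 + 27 = 191 days (rest of December, January, February, March, April, May, June).
191 ÷ 7 = 27 full weeks with remainder 2, so 27 more Tuesdays after the first → 28.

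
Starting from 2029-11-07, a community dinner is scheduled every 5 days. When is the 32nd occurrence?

The 32nd occurrence is 31 intervals after the first: 31 × 5 = 155 days after 2029-11-07.
November has 30 days — 23 days to the end of November leaves 132.
December has 31 days (101 left).
January has 31 days (70 left).
February has 28 days (42 left).
March has 31 days (11 left).
11 days into April → 2030-04-11.

2030-04-11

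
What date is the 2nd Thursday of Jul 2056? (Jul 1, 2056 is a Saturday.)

Jul 2056 begins on a Saturday, so the first Thursday is Jul 6 (5 days later).
The 2nd Thursday is 1 weeks later: 6 + 7 = 13.

Jul 13, 2056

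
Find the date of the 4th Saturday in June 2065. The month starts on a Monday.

2065-06-27

June 2065 begins on a Monday, so the first Saturday is June 6 (5 days later).
The 4th Saturday is 3 weeks later: 6 + 21 = 27.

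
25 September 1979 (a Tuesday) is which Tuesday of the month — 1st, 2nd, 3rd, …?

Day 25 falls in week ⌈25/7⌉ of the month.
Days 1–7 hold the 1st Tuesday, 8–14 the 2nd, 15–21 the 3rd, 22–28 the 4th, 29–31 the 5th.
25 is in the range for the 4th.

4th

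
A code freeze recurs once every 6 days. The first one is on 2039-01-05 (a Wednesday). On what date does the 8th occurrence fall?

The 8th occurrence is 7 intervals after the first: 7 × 6 = 42 days after 2039-01-05.
January has 31 days — 26 days to the end of January leaves 16.
16 days into February → 2039-02-16.

2039-02-16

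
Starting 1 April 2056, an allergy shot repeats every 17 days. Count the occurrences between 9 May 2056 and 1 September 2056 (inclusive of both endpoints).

7

Occurrences land 17·i days after 1 April 2056 for i = 0, 1, 2, …
9 May 2056 is 38 days after the start; 38 ÷ 17 = 2 remainder 4; since the remainder is 4, round up to i = 3. First occurrence in the window: #4 on 22 May 2056 (3×17 = 51 days in).
1 September 2056 is 153 days after the start; 153 ÷ 17 = 9 remainder 0. Last occurrence in the window: #10 on 1 September 2056.
Occurrences #4 through #10: 7 in total.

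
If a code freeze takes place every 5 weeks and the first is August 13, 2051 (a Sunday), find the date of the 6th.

February 4, 2052

The 6th occurrence is 5 intervals after the first: 5 × 35 = 175 days after August 13, 2051.
August has 31 days — 18 days to the end of August leaves 157.
September has 30 days (127 left).
October has 31 days (96 left).
November has 30 days (66 left).
December has 31 days (35 left).
January has 31 days (4 left).
4 days into February → February 4, 2052.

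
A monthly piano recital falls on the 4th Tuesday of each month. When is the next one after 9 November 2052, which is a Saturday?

26 November 2052

November 2052 starts on a Friday; its first Tuesday is the 5th, so the 4th Tuesday is the 26th — 26 November 2052.
26 November 2052 is after 9 November 2052, so that is the next one.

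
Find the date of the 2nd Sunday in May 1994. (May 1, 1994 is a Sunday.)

May 1994 begins on a Sunday, so the first Sunday is May 1.
The 2nd Sunday is 1 weeks later: 1 + 7 = 8.

May 8, 1994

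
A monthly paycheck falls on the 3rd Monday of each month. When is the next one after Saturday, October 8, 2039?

October 2039 starts on a Saturday; its first Monday is the 3rd, so the 3rd Monday is the 17th — October 17, 2039.
October 17, 2039 is after October 8, 2039, so that is the next one.

October 17, 2039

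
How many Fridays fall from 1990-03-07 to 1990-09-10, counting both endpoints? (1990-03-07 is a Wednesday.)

27

1990-03-07 is a Wednesday; the first Friday on or after it is 1990-03-09 (2 days later).
From 1990-03-09 to 1990-09-10: 22 + 30 + 31 + 30 + 31 + 31 + 10 = 185 days (rest of March, April, May, June, July, August, September).
185 ÷ 7 = 26 full weeks with remainder 3, so 26 more Fridays after the first → 27.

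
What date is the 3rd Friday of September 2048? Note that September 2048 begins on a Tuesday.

September 2048 begins on a Tuesday, so the first Friday is September 4 (3 days later).
The 3rd Friday is 2 weeks later: 4 + 14 = 18.

September 18, 2048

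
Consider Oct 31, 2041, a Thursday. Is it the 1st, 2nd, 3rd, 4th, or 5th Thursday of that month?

5th

Day 31 falls in week ⌈31/7⌉ of the month.
Days 1–7 hold the 1st Thursday, 8–14 the 2nd, 15–21 the 3rd, 22–28 the 4th, 29–31 the 5th.
31 is in the range for the 5th.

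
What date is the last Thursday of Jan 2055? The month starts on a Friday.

Jan 28, 2055

Jan 2055 begins on a Friday, so the first Thursday is Jan 7 (6 days later).
Jan 2055 has 31 days. Adding weeks: 7, 14, 21, 28 — the last one ≤ 31 is the 28th.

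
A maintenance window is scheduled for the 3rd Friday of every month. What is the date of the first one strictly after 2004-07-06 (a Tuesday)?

July 2004 starts on a Thursday; its first Friday is the 2nd, so the 3rd Friday is the 16th — 2004-07-16.
2004-07-16 is after 2004-07-06, so that is the next one.

2004-07-16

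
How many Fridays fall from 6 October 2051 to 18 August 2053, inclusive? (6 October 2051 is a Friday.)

98

6 October 2051 is a Friday; the first Friday on or after it is 6 October 2051.
From 6 October 2051 to 18 August 2053: 86 + 366 + 230 = 682 days (rest of 2051, 2052, to 18 August 2053 in 2053).
682 ÷ 7 = 97 full weeks with remainder 3, so 97 more Fridays after the first → 98.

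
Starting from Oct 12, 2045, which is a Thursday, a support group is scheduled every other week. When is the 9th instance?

The 9th occurrence is 8 intervals after the first: 8 × 14 = 112 days after Oct 12, 2045.
Oct has 31 days — 19 days to the end of Oct leaves 93.
Nov has 30 days (63 left).
Dec has 31 days (32 left).
Jan has 31 days (1 left).
1 day into Feb → Feb 1, 2046.

Feb 1, 2046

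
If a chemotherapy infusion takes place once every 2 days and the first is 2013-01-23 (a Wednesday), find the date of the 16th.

2013-02-22

The 16th occurrence is 15 intervals after the first: 15 × 2 = 30 days after 2013-01-23.
January has 31 days — 8 days to the end of January leaves 22.
22 days into February → 2013-02-22.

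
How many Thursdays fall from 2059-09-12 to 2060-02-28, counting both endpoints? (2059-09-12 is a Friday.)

2059-09-12 is a Friday; the first Thursday on or after it is 2059-09-18 (6 days later).
From 2059-09-18 to 2060-02-28: 12 + 31 + 30 + 31 + 31 + 28 = 163 days (rest of September, October, November, December, January, February).
163 ÷ 7 = 23 full weeks with remainder 2, so 23 more Thursdays after the first → 24.

24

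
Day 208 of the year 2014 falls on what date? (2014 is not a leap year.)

Jul 27, 2014

Jan has 31 days (208 − 31 = 177 remain).
Feb has 28 days (177 − 28 = 149 remain).
Mar has 31 days (149 − 31 = 118 remain).
Apr has 30 days (118 − 30 = 88 remain).
May has 31 days (88 − 31 = 57 remain).
Jun has 30 days (57 − 30 = 27 remain).
27 into Jul → Jul 27.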